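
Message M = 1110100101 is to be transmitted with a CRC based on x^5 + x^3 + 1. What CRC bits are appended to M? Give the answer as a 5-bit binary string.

Append 5 zeros: 111010010100000. Divide by 101001 (XOR where the leading bit is 1):
  pos 0: 111010 XOR 101001 = 010011
  pos 1: 100110 XOR 101001 = 001111
  pos 3: 111110 XOR 101001 = 010111
  pos 4: 101111 XOR 101001 = 000110
  pos 7: 110000 XOR 101001 = 011001
  pos 8: 110010 XOR 101001 = 011011
  pos 9: 110110 XOR 101001 = 011111
Remainder (last 5 bits) = 11111. This is the CRC / FCS.

11111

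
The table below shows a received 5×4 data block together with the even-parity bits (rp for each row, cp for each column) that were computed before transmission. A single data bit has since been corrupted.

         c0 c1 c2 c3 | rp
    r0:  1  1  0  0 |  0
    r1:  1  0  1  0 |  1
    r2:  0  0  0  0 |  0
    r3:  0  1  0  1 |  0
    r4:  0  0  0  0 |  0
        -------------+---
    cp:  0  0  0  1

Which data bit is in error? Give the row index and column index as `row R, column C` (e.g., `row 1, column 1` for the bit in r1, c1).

row 1, column 2

Recompute each row's even parity and compare to rp:
  r0: data parity 0, sent rp 0 → ok
  r1: data parity 0, sent rp 1 → mismatch
  r2: data parity 0, sent rp 0 → ok
  r3: data parity 0, sent rp 0 → ok
  r4: data parity 0, sent rp 0 → ok
Recompute each column's even parity and compare to cp:
  c0: data parity 0, sent cp 0 → ok
  c1: data parity 0, sent cp 0 → ok
  c2: data parity 1, sent cp 0 → mismatch
  c3: data parity 1, sent cp 1 → ok
Exactly one row (r1) and one column (c2) fail → the flipped bit is at their intersection.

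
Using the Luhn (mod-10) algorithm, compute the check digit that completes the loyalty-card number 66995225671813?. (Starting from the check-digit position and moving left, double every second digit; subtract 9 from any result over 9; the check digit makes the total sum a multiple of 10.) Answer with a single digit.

Partial digits right→left: 3 1 8 1 7 6 5 2 2 5 9 9 6 6
Double every second digit counting from the check-digit position (so the 1st, 3rd, 5th, ... of the partial from the right).
  doubled (with −9 where >9): 6 7 5 1 4 9 3 → sum 35
  kept as-is: 1 1 6 2 5 9 6 → sum 30
Total = 35 + 30 = 65.
Check digit = (10 − (65 mod 10)) mod 10 = 5.

5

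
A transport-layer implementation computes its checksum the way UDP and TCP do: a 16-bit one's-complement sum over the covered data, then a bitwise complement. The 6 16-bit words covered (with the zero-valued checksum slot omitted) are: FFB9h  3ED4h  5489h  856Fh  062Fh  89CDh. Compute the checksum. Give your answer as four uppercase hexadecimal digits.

577C

One's-complement addition (fold any carry out of bit 15 back into bit 0):
  0xFFB9 + 0x3ED4 = 0x13E8D → wrap carry → 0x3E8E
  0x3E8E + 0x5489 = 0x09317
  0x9317 + 0x856F = 0x11886 → wrap carry → 0x1887
  0x1887 + 0x062F = 0x01EB6
  0x1EB6 + 0x89CD = 0x0A883
One's-complement sum = 0xA883.
Checksum = ~0xA883 & 0xFFFF = 0x577C.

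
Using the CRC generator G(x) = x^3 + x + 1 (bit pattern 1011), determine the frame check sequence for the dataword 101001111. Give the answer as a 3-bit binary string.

101

Append 3 zeros: 101001111000. Divide by 1011 (XOR where the leading bit is 1):
  pos 0: 1010 XOR 1011 = 0001
  pos 3: 1011 XOR 1011 = 0000
  pos 7: 1100 XOR 1011 = 0111
  pos 8: 1110 XOR 1011 = 0101
Remainder (last 3 bits) = 101. This is the CRC / FCS.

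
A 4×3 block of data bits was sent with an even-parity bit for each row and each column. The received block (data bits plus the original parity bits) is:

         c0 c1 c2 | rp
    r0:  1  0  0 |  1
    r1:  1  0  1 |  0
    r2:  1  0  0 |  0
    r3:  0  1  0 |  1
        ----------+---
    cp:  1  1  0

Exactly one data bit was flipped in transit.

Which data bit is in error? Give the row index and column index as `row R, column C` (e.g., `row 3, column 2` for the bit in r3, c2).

row 2, column 2

Recompute each row's even parity and compare to rp:
  r0: data parity 1, sent rp 1 → ok
  r1: data parity 0, sent rp 0 → ok
  r2: data parity 1, sent rp 0 → mismatch
  r3: data parity 1, sent rp 1 → ok
Recompute each column's even parity and compare to cp:
  c0: data parity 1, sent cp 1 → ok
  c1: data parity 1, sent cp 1 → ok
  c2: data parity 1, sent cp 0 → mismatch
Exactly one row (r2) and one column (c2) fail → the flipped bit is at their intersection.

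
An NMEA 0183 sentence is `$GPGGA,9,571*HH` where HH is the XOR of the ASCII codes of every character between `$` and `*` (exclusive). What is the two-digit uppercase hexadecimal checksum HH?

5C

XOR the ASCII codes of the payload characters:
  'G' = 0x47 → acc = 0x47
  'P' = 0x50 → acc = 0x17
  'G' = 0x47 → acc = 0x50
  'G' = 0x47 → acc = 0x17
  'A' = 0x41 → acc = 0x56
  ',' = 0x2C → acc = 0x7A
  '9' = 0x39 → acc = 0x43
  ',' = 0x2C → acc = 0x6F
  '5' = 0x35 → acc = 0x5A
  '7' = 0x37 → acc = 0x6D
  '1' = 0x31 → acc = 0x5C
Checksum = 0x5C.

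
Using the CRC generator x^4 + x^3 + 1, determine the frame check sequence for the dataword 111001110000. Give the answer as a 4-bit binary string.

1010

Append 4 zeros: 1110011100000000. Divide by 11001 (XOR where the leading bit is 1):
  pos 0: 11100 XOR 11001 = 00101
  pos 2: 10111 XOR 11001 = 01110
  pos 3: 11101 XOR 11001 = 00100
  pos 5: 10000 XOR 11001 = 01001
  pos 6: 10010 XOR 11001 = 01011
  pos 7: 10110 XOR 11001 = 01111
  pos 8: 11110 XOR 11001 = 00111
  pos 10: 11100 XOR 11001 = 00101
Remainder (last 4 bits) = 1010. This is the CRC / FCS.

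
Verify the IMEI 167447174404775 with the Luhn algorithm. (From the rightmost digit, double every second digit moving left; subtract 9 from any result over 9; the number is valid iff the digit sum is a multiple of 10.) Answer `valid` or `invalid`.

invalid

From the right, keep odd positions and double even positions (subtract 9 from any doubled value over 9):
  doubled (positions 2,4,...): 5 8 8 5 5 8 3 → sum 42
  kept (positions 1,3,...): 5 7 0 4 1 4 7 1 → sum 29
Total = 71.
71 mod 10 = 1, so the number is invalid.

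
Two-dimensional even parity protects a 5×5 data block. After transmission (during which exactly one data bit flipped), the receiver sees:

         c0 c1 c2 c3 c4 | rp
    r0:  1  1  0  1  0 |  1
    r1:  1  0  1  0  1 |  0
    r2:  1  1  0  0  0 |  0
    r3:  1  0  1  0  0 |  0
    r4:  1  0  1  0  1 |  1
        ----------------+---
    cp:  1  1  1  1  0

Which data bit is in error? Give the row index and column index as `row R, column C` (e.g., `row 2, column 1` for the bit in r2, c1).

Recompute each row's even parity and compare to rp:
  r0: data parity 1, sent rp 1 → ok
  r1: data parity 1, sent rp 0 → mismatch
  r2: data parity 0, sent rp 0 → ok
  r3: data parity 0, sent rp 0 → ok
  r4: data parity 1, sent rp 1 → ok
Recompute each column's even parity and compare to cp:
  c0: data parity 1, sent cp 1 → ok
  c1: data parity 0, sent cp 1 → mismatch
  c2: data parity 1, sent cp 1 → ok
  c3: data parity 1, sent cp 1 → ok
  c4: data parity 0, sent cp 0 → ok
Exactly one row (r1) and one column (c1) fail → the flipped bit is at their intersection.

row 1, column 1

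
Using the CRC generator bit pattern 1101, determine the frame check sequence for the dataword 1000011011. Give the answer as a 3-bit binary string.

Append 3 zeros: 1000011011000. Divide by 1101 (XOR where the leading bit is 1):
  pos 0: 1000 XOR 1101 = 0101
  pos 1: 1010 XOR 1101 = 0111
  pos 2: 1111 XOR 1101 = 0010
  pos 4: 1010 XOR 1101 = 0111
  pos 5: 1111 XOR 1101 = 0010
  pos 7: 1010 XOR 1101 = 0111
  pos 8: 1110 XOR 1101 = 0011
Remainder (last 3 bits) = 110. This is the CRC / FCS.

110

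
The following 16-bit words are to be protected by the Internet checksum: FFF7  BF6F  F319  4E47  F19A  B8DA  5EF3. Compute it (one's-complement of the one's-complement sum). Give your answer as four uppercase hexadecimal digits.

One's-complement addition (fold any carry out of bit 15 back into bit 0):
  0xFFF7 + 0xBF6F = 0x1BF66 → wrap carry → 0xBF67
  0xBF67 + 0xF319 = 0x1B280 → wrap carry → 0xB281
  0xB281 + 0x4E47 = 0x100C8 → wrap carry → 0x00C9
  0x00C9 + 0xF19A = 0x0F263
  0xF263 + 0xB8DA = 0x1AB3D → wrap carry → 0xAB3E
  0xAB3E + 0x5EF3 = 0x10A31 → wrap carry → 0x0A32
One's-complement sum = 0x0A32.
Checksum = ~0x0A32 & 0xFFFF = 0xF5CD.

F5CD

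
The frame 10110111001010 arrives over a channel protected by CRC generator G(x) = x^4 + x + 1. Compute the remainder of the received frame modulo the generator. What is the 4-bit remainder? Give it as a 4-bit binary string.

1100

Modulo-2 division of 10110111001010 by 10011:
  pos 0: 10110 XOR 10011 = 00101
  pos 2: 10111 XOR 10011 = 00100
  pos 4: 10010 XOR 10011 = 00001
  pos 8: 10101 XOR 10011 = 00110
Remainder = 1100 (nonzero — an error is detected).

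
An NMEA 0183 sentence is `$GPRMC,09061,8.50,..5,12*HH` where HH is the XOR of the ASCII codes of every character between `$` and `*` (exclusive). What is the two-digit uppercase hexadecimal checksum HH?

XOR the ASCII codes of the payload characters:
  'G' = 0x47 → acc = 0x47
  'P' = 0x50 → acc = 0x17
  'R' = 0x52 → acc = 0x45
  'M' = 0x4D → acc = 0x08
  'C' = 0x43 → acc = 0x4B
  ',' = 0x2C → acc = 0x67
  '0' = 0x30 → acc = 0x57
  '9' = 0x39 → acc = 0x6E
  '0' = 0x30 → acc = 0x5E
  '6' = 0x36 → acc = 0x68
  '1' = 0x31 → acc = 0x59
  ',' = 0x2C → acc = 0x75
  '8' = 0x38 → acc = 0x4D
  '.' = 0x2E → acc = 0x63
  '5' = 0x35 → acc = 0x56
  '0' = 0x30 → acc = 0x66
  ',' = 0x2C → acc = 0x4A
  '.' = 0x2E → acc = 0x64
  '.' = 0x2E → acc = 0x4A
  '5' = 0x35 → acc = 0x7F
  ',' = 0x2C → acc = 0x53
  '1' = 0x31 → acc = 0x62
  '2' = 0x32 → acc = 0x50
Checksum = 0x50.

50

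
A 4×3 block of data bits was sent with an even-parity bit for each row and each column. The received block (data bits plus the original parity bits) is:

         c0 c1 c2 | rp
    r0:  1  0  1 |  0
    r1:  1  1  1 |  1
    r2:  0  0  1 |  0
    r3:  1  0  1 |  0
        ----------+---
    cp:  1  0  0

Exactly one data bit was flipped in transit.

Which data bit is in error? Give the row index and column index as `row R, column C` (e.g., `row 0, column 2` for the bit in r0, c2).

Recompute each row's even parity and compare to rp:
  r0: data parity 0, sent rp 0 → ok
  r1: data parity 1, sent rp 1 → ok
  r2: data parity 1, sent rp 0 → mismatch
  r3: data parity 0, sent rp 0 → ok
Recompute each column's even parity and compare to cp:
  c0: data parity 1, sent cp 1 → ok
  c1: data parity 1, sent cp 0 → mismatch
  c2: data parity 0, sent cp 0 → ok
Exactly one row (r2) and one column (c1) fail → the flipped bit is at their intersection.

row 2, column 1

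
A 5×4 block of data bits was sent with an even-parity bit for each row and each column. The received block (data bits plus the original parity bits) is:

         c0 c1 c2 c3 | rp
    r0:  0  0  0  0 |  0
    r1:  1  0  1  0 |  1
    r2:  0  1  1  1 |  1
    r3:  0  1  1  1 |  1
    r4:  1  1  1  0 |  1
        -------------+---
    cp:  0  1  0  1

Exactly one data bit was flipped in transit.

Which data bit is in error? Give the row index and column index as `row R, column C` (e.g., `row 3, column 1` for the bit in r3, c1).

row 1, column 3

Recompute each row's even parity and compare to rp:
  r0: data parity 0, sent rp 0 → ok
  r1: data parity 0, sent rp 1 → mismatch
  r2: data parity 1, sent rp 1 → ok
  r3: data parity 1, sent rp 1 → ok
  r4: data parity 1, sent rp 1 → ok
Recompute each column's even parity and compare to cp:
  c0: data parity 0, sent cp 0 → ok
  c1: data parity 1, sent cp 1 → ok
  c2: data parity 0, sent cp 0 → ok
  c3: data parity 0, sent cp 1 → mismatch
Exactly one row (r1) and one column (c3) fail → the flipped bit is at their intersection.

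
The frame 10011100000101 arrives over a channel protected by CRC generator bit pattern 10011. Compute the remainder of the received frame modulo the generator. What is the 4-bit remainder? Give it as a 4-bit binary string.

0000

Modulo-2 division of 10011100000101 by 10011:
  pos 0: 10011 XOR 10011 = 00000
  pos 5: 10000 XOR 10011 = 00011
  pos 8: 11010 XOR 10011 = 01001
  pos 9: 10011 XOR 10011 = 00000
Remainder = 0000 (zero — the frame passes the CRC check).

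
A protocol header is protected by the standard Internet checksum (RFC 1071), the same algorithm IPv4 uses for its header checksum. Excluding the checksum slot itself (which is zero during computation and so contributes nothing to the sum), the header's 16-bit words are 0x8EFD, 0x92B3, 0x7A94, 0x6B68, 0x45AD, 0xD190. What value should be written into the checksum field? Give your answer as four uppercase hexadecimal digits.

E113

One's-complement addition (fold any carry out of bit 15 back into bit 0):
  0x8EFD + 0x92B3 = 0x121B0 → wrap carry → 0x21B1
  0x21B1 + 0x7A94 = 0x09C45
  0x9C45 + 0x6B68 = 0x107AD → wrap carry → 0x07AE
  0x07AE + 0x45AD = 0x04D5B
  0x4D5B + 0xD190 = 0x11EEB → wrap carry → 0x1EEC
One's-complement sum = 0x1EEC.
Checksum = ~0x1EEC & 0xFFFF = 0xE113.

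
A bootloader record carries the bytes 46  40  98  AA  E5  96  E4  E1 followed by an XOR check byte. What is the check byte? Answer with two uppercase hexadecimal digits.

42

XOR the bytes together:
  start with 0x46
  0x46 ⊕ 0x40 = 0x06
  0x06 ⊕ 0x98 = 0x9E
  0x9E ⊕ 0xAA = 0x34
  0x34 ⊕ 0xE5 = 0xD1
  0xD1 ⊕ 0x96 = 0x47
  0x47 ⊕ 0xE4 = 0xA3
  0xA3 ⊕ 0xE1 = 0x42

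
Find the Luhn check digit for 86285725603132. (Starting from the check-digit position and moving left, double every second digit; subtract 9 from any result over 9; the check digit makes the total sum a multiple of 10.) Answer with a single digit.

9

Partial digits right→left: 2 3 1 3 0 6 5 2 7 5 8 2 6 8
Double every second digit counting from the check-digit position (so the 1st, 3rd, 5th, ... of the partial from the right).
  doubled (with −9 where >9): 4 2 0 1 5 7 3 → sum 22
  kept as-is: 3 3 6 2 5 2 8 → sum 29
Total = 22 + 29 = 51.
Check digit = (10 − (51 mod 10)) mod 10 = 9.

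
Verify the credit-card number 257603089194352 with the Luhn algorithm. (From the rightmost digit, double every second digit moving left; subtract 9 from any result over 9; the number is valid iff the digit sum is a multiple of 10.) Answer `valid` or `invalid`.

From the right, keep odd positions and double even positions (subtract 9 from any doubled value over 9):
  doubled (positions 2,4,...): 1 8 2 7 6 3 1 → sum 28
  kept (positions 1,3,...): 2 3 9 9 0 0 7 2 → sum 32
Total = 60.
60 mod 10 = 0, so the number is valid.

valid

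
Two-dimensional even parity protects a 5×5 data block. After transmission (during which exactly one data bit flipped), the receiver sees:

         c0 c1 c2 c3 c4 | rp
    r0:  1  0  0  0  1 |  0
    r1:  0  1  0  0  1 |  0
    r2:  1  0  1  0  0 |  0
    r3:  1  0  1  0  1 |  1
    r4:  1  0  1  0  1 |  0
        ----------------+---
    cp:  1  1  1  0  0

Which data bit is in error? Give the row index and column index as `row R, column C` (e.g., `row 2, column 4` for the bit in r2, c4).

Recompute each row's even parity and compare to rp:
  r0: data parity 0, sent rp 0 → ok
  r1: data parity 0, sent rp 0 → ok
  r2: data parity 0, sent rp 0 → ok
  r3: data parity 1, sent rp 1 → ok
  r4: data parity 1, sent rp 0 → mismatch
Recompute each column's even parity and compare to cp:
  c0: data parity 0, sent cp 1 → mismatch
  c1: data parity 1, sent cp 1 → ok
  c2: data parity 1, sent cp 1 → ok
  c3: data parity 0, sent cp 0 → ok
  c4: data parity 0, sent cp 0 → ok
Exactly one row (r4) and one column (c0) fail → the flipped bit is at their intersection.

row 4, column 0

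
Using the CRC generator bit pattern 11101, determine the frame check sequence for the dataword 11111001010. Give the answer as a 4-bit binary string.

Append 4 zeros: 111110010100000. Divide by 11101 (XOR where the leading bit is 1):
  pos 0: 11111 XOR 11101 = 00010
  pos 3: 10001 XOR 11101 = 01100
  pos 4: 11000 XOR 11101 = 00101
  pos 6: 10110 XOR 11101 = 01011
  pos 7: 10110 XOR 11101 = 01011
  pos 8: 10110 XOR 11101 = 01011
  pos 9: 10110 XOR 11101 = 01011
  pos 10: 10110 XOR 11101 = 01011
Remainder (last 4 bits) = 1011. This is the CRC / FCS.

1011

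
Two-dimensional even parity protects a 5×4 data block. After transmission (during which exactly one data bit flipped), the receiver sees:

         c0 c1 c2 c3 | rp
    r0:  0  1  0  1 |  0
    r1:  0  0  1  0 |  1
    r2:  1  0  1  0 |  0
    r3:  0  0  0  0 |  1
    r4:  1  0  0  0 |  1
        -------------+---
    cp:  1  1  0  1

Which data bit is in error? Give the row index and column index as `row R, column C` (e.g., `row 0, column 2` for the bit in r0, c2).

Recompute each row's even parity and compare to rp:
  r0: data parity 0, sent rp 0 → ok
  r1: data parity 1, sent rp 1 → ok
  r2: data parity 0, sent rp 0 → ok
  r3: data parity 0, sent rp 1 → mismatch
  r4: data parity 1, sent rp 1 → ok
Recompute each column's even parity and compare to cp:
  c0: data parity 0, sent cp 1 → mismatch
  c1: data parity 1, sent cp 1 → ok
  c2: data parity 0, sent cp 0 → ok
  c3: data parity 1, sent cp 1 → ok
Exactly one row (r3) and one column (c0) fail → the flipped bit is at their intersection.

row 3, column 0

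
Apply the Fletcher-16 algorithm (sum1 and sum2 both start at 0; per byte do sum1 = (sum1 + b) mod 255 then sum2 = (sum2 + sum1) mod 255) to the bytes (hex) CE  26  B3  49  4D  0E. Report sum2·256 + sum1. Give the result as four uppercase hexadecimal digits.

EA4D

Running sums (mod 255):
  after byte 0 (CE): sum1=206, sum2=206
  after byte 1 (26): sum1=244, sum2=195
  after byte 2 (B3): sum1=168, sum2=108
  after byte 3 (49): sum1=241, sum2=94
  after byte 4 (4D): sum1=63, sum2=157
  after byte 5 (0E): sum1=77, sum2=234
Checksum = sum2·256 + sum1 = 234·256 + 77 = 59981 = 0xEA4D.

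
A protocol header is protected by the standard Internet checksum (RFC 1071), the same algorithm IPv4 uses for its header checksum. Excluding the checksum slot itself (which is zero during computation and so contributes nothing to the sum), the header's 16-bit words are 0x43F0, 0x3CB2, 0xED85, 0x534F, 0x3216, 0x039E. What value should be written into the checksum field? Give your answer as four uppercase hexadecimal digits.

08D4

One's-complement addition (fold any carry out of bit 15 back into bit 0):
  0x43F0 + 0x3CB2 = 0x080A2
  0x80A2 + 0xED85 = 0x16E27 → wrap carry → 0x6E28
  0x6E28 + 0x534F = 0x0C177
  0xC177 + 0x3216 = 0x0F38D
  0xF38D + 0x039E = 0x0F72B
One's-complement sum = 0xF72B.
Checksum = ~0xF72B & 0xFFFF = 0x08D4.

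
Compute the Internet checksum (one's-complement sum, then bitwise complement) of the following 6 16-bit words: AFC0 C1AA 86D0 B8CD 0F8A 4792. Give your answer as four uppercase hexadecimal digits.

F7D9

One's-complement addition (fold any carry out of bit 15 back into bit 0):
  0xAFC0 + 0xC1AA = 0x1716A → wrap carry → 0x716B
  0x716B + 0x86D0 = 0x0F83B
  0xF83B + 0xB8CD = 0x1B108 → wrap carry → 0xB109
  0xB109 + 0x0F8A = 0x0C093
  0xC093 + 0x4792 = 0x10825 → wrap carry → 0x0826
One's-complement sum = 0x0826.
Checksum = ~0x0826 & 0xFFFF = 0xF7D9.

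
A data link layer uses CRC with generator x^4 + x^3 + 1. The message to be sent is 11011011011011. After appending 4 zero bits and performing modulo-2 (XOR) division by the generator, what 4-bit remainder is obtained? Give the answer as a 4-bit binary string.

Append 4 zeros: 110110110110110000. Divide by 11001 (XOR where the leading bit is 1):
  pos 0: 11011 XOR 11001 = 00010
  pos 3: 10011 XOR 11001 = 01010
  pos 4: 10100 XOR 11001 = 01101
  pos 5: 11011 XOR 11001 = 00010
  pos 8: 10101 XOR 11001 = 01100
  pos 9: 11001 XOR 11001 = 00000
Remainder (last 4 bits) = 0000. This is the CRC / FCS.

0000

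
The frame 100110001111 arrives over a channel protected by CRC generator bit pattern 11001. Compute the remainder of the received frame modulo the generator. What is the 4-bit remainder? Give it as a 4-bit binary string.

Modulo-2 division of 100110001111 by 11001:
  pos 0: 10011 XOR 11001 = 01010
  pos 1: 10100 XOR 11001 = 01101
  pos 2: 11010 XOR 11001 = 00011
  pos 5: 11011 XOR 11001 = 00010
Remainder = 1011 (nonzero — an error is detected).

1011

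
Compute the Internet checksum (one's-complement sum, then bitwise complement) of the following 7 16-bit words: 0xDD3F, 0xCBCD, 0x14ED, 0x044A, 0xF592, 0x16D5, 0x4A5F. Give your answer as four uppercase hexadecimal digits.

One's-complement addition (fold any carry out of bit 15 back into bit 0):
  0xDD3F + 0xCBCD = 0x1A90C → wrap carry → 0xA90D
  0xA90D + 0x14ED = 0x0BDFA
  0xBDFA + 0x044A = 0x0C244
  0xC244 + 0xF592 = 0x1B7D6 → wrap carry → 0xB7D7
  0xB7D7 + 0x16D5 = 0x0CEAC
  0xCEAC + 0x4A5F = 0x1190B → wrap carry → 0x190C
One's-complement sum = 0x190C.
Checksum = ~0x190C & 0xFFFF = 0xE6F3.

E6F3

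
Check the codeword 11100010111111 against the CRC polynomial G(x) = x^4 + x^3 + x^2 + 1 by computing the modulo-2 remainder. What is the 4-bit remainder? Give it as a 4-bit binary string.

0000

Modulo-2 division of 11100010111111 by 11101:
  pos 0: 11100 XOR 11101 = 00001
  pos 4: 10101 XOR 11101 = 01000
  pos 5: 10001 XOR 11101 = 01100
  pos 6: 11001 XOR 11101 = 00100
  pos 8: 10011 XOR 11101 = 01110
  pos 9: 11101 XOR 11101 = 00000
Remainder = 0000 (zero — the frame passes the CRC check).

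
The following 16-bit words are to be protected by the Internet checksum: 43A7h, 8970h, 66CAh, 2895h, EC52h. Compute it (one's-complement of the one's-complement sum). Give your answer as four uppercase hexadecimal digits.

B735

One's-complement addition (fold any carry out of bit 15 back into bit 0):
  0x43A7 + 0x8970 = 0x0CD17
  0xCD17 + 0x66CA = 0x133E1 → wrap carry → 0x33E2
  0x33E2 + 0x2895 = 0x05C77
  0x5C77 + 0xEC52 = 0x148C9 → wrap carry → 0x48CA
One's-complement sum = 0x48CA.
Checksum = ~0x48CA & 0xFFFF = 0xB735.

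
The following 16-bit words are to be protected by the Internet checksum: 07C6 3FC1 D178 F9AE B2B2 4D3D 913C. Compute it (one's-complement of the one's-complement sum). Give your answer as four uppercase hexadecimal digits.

5C24

One's-complement addition (fold any carry out of bit 15 back into bit 0):
  0x07C6 + 0x3FC1 = 0x04787
  0x4787 + 0xD178 = 0x118FF → wrap carry → 0x1900
  0x1900 + 0xF9AE = 0x112AE → wrap carry → 0x12AF
  0x12AF + 0xB2B2 = 0x0C561
  0xC561 + 0x4D3D = 0x1129E → wrap carry → 0x129F
  0x129F + 0x913C = 0x0A3DB
One's-complement sum = 0xA3DB.
Checksum = ~0xA3DB & 0xFFFF = 0x5C24.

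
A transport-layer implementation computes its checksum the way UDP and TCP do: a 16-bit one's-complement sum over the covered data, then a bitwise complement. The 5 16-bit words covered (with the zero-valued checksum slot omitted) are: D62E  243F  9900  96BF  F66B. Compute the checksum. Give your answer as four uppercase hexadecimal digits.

DF65

One's-complement addition (fold any carry out of bit 15 back into bit 0):
  0xD62E + 0x243F = 0x0FA6D
  0xFA6D + 0x9900 = 0x1936D → wrap carry → 0x936E
  0x936E + 0x96BF = 0x12A2D → wrap carry → 0x2A2E
  0x2A2E + 0xF66B = 0x12099 → wrap carry → 0x209A
One's-complement sum = 0x209A.
Checksum = ~0x209A & 0xFFFF = 0xDF65.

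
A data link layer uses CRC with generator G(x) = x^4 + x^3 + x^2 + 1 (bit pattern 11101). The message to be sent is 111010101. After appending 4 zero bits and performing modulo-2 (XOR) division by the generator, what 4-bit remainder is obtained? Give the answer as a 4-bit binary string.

Append 4 zeros: 1110101010000. Divide by 11101 (XOR where the leading bit is 1):
  pos 0: 11101 XOR 11101 = 00000
  pos 6: 10100 XOR 11101 = 01001
  pos 7: 10010 XOR 11101 = 01111
  pos 8: 11110 XOR 11101 = 00011
Remainder (last 4 bits) = 0011. This is the CRC / FCS.

0011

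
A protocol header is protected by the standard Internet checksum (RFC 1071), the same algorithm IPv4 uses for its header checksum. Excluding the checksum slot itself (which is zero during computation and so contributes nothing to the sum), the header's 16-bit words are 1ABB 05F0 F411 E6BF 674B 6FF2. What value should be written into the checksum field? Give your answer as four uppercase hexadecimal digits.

2D45

One's-complement addition (fold any carry out of bit 15 back into bit 0):
  0x1ABB + 0x05F0 = 0x020AB
  0x20AB + 0xF411 = 0x114BC → wrap carry → 0x14BD
  0x14BD + 0xE6BF = 0x0FB7C
  0xFB7C + 0x674B = 0x162C7 → wrap carry → 0x62C8
  0x62C8 + 0x6FF2 = 0x0D2BA
One's-complement sum = 0xD2BA.
Checksum = ~0xD2BA & 0xFFFF = 0x2D45.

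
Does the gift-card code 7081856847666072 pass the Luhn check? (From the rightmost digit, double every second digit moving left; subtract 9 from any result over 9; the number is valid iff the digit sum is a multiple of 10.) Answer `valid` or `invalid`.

From the right, keep odd positions and double even positions (subtract 9 from any doubled value over 9):
  doubled (positions 2,4,...): 5 3 3 8 3 7 7 5 → sum 41
  kept (positions 1,3,...): 2 0 6 7 8 5 1 0 → sum 29
Total = 70.
70 mod 10 = 0, so the number is valid.

valid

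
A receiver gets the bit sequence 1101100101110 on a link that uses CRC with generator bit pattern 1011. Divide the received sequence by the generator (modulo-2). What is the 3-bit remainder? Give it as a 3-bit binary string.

101

Modulo-2 division of 1101100101110 by 1011:
  pos 0: 1101 XOR 1011 = 0110
  pos 1: 1101 XOR 1011 = 0110
  pos 2: 1100 XOR 1011 = 0111
  pos 3: 1110 XOR 1011 = 0101
  pos 4: 1011 XOR 1011 = 0000
  pos 9: 1110 XOR 1011 = 0101
Remainder = 101 (nonzero — an error is detected).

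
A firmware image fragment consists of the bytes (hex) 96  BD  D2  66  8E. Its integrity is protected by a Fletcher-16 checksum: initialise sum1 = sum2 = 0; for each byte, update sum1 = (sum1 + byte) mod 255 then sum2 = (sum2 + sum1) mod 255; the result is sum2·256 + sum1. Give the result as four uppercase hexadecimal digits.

Running sums (mod 255):
  after byte 0 (96): sum1=150, sum2=150
  after byte 1 (BD): sum1=84, sum2=234
  after byte 2 (D2): sum1=39, sum2=18
  after byte 3 (66): sum1=141, sum2=159
  after byte 4 (8E): sum1=28, sum2=187
Checksum = sum2·256 + sum1 = 187·256 + 28 = 47900 = 0xBB1C.

BB1C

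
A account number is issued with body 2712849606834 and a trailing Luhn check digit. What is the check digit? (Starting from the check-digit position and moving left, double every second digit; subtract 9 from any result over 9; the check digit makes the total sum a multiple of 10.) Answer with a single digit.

Partial digits right→left: 4 3 8 6 0 6 9 4 8 2 1 7 2
Double every second digit counting from the check-digit position (so the 1st, 3rd, 5th, ... of the partial from the right).
  doubled (with −9 where >9): 8 7 0 9 7 2 4 → sum 37
  kept as-is: 3 6 6 4 2 7 → sum 28
Total = 37 + 28 = 65.
Check digit = (10 − (65 mod 10)) mod 10 = 5.

5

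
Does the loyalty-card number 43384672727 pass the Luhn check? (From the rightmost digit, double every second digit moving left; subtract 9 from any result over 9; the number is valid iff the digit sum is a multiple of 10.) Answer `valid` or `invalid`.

invalid

From the right, keep odd positions and double even positions (subtract 9 from any doubled value over 9):
  doubled (positions 2,4,...): 4 4 3 7 6 → sum 24
  kept (positions 1,3,...): 7 7 7 4 3 4 → sum 32
Total = 56.
56 mod 10 = 6, so the number is invalid.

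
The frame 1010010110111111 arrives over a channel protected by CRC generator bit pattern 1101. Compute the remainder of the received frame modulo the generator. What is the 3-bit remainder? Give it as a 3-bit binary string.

Modulo-2 division of 1010010110111111 by 1101:
  pos 0: 1010 XOR 1101 = 0111
  pos 1: 1110 XOR 1101 = 0011
  pos 3: 1110 XOR 1101 = 0011
  pos 5: 1111 XOR 1101 = 0010
  pos 7: 1001 XOR 1101 = 0100
  pos 8: 1001 XOR 1101 = 0100
  pos 9: 1001 XOR 1101 = 0100
  pos 10: 1001 XOR 1101 = 0100
  pos 11: 1001 XOR 1101 = 0100
  pos 12: 1001 XOR 1101 = 0100
Remainder = 100 (nonzero — an error is detected).

100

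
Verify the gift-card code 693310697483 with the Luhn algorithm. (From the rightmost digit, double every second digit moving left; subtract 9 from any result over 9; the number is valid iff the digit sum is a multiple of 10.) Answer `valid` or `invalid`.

From the right, keep odd positions and double even positions (subtract 9 from any doubled value over 9):
  doubled (positions 2,4,...): 7 5 3 2 6 3 → sum 26
  kept (positions 1,3,...): 3 4 9 0 3 9 → sum 28
Total = 54.
54 mod 10 = 4, so the number is invalid.

invalid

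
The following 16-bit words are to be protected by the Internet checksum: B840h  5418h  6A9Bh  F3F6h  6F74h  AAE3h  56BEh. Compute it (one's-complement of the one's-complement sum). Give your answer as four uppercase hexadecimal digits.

23FE

One's-complement addition (fold any carry out of bit 15 back into bit 0):
  0xB840 + 0x5418 = 0x10C58 → wrap carry → 0x0C59
  0x0C59 + 0x6A9B = 0x076F4
  0x76F4 + 0xF3F6 = 0x16AEA → wrap carry → 0x6AEB
  0x6AEB + 0x6F74 = 0x0DA5F
  0xDA5F + 0xAAE3 = 0x18542 → wrap carry → 0x8543
  0x8543 + 0x56BE = 0x0DC01
One's-complement sum = 0xDC01.
Checksum = ~0xDC01 & 0xFFFF = 0x23FE.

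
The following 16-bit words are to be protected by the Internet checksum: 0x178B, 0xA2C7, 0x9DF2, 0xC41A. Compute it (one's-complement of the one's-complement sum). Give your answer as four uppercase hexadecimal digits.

E39F

One's-complement addition (fold any carry out of bit 15 back into bit 0):
  0x178B + 0xA2C7 = 0x0BA52
  0xBA52 + 0x9DF2 = 0x15844 → wrap carry → 0x5845
  0x5845 + 0xC41A = 0x11C5F → wrap carry → 0x1C60
One's-complement sum = 0x1C60.
Checksum = ~0x1C60 & 0xFFFF = 0xE39F.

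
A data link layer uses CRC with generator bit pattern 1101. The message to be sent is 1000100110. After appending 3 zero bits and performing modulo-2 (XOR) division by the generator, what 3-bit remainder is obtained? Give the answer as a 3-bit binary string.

Append 3 zeros: 1000100110000. Divide by 1101 (XOR where the leading bit is 1):
  pos 0: 1000 XOR 1101 = 0101
  pos 1: 1011 XOR 1101 = 0110
  pos 2: 1100 XOR 1101 = 0001
  pos 5: 1011 XOR 1101 = 0110
  pos 6: 1100 XOR 1101 = 0001
  pos 9: 1000 XOR 1101 = 0101
Remainder (last 3 bits) = 101. This is the CRC / FCS.

101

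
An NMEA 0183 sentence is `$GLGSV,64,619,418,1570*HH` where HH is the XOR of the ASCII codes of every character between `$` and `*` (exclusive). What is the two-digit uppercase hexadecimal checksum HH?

XOR the ASCII codes of the payload characters:
  'G' = 0x47 → acc = 0x47
  'L' = 0x4C → acc = 0x0B
  'G' = 0x47 → acc = 0x4C
  'S' = 0x53 → acc = 0x1F
  'V' = 0x56 → acc = 0x49
  ',' = 0x2C → acc = 0x65
  '6' = 0x36 → acc = 0x53
  '4' = 0x34 → acc = 0x67
  ',' = 0x2C → acc = 0x4B
  '6' = 0x36 → acc = 0x7D
  '1' = 0x31 → acc = 0x4C
  '9' = 0x39 → acc = 0x75
  ',' = 0x2C → acc = 0x59
  '4' = 0x34 → acc = 0x6D
  '1' = 0x31 → acc = 0x5C
  '8' = 0x38 → acc = 0x64
  ',' = 0x2C → acc = 0x48
  '1' = 0x31 → acc = 0x79
  '5' = 0x35 → acc = 0x4C
  '7' = 0x37 → acc = 0x7B
  '0' = 0x30 → acc = 0x4B
Checksum = 0x4B.

4B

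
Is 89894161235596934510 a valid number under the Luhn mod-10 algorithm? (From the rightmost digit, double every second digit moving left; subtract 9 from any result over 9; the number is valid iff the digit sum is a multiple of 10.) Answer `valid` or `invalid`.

From the right, keep odd positions and double even positions (subtract 9 from any doubled value over 9):
  doubled (positions 2,4,...): 2 8 9 9 1 4 3 8 7 7 → sum 58
  kept (positions 1,3,...): 0 5 3 6 5 3 1 1 9 9 → sum 42
Total = 100.
100 mod 10 = 0, so the number is valid.

valid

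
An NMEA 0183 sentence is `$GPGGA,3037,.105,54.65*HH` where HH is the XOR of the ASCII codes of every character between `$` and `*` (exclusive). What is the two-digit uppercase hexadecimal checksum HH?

XOR the ASCII codes of the payload characters:
  'G' = 0x47 → acc = 0x47
  'P' = 0x50 → acc = 0x17
  'G' = 0x47 → acc = 0x50
  'G' = 0x47 → acc = 0x17
  'A' = 0x41 → acc = 0x56
  ',' = 0x2C → acc = 0x7A
  '3' = 0x33 → acc = 0x49
  '0' = 0x30 → acc = 0x79
  '3' = 0x33 → acc = 0x4A
  '7' = 0x37 → acc = 0x7D
  ',' = 0x2C → acc = 0x51
  '.' = 0x2E → acc = 0x7F
  '1' = 0x31 → acc = 0x4E
  '0' = 0x30 → acc = 0x7E
  '5' = 0x35 → acc = 0x4B
  ',' = 0x2C → acc = 0x67
  '5' = 0x35 → acc = 0x52
  '4' = 0x34 → acc = 0x66
  '.' = 0x2E → acc = 0x48
  '6' = 0x36 → acc = 0x7E
  '5' = 0x35 → acc = 0x4B
Checksum = 0x4B.

4B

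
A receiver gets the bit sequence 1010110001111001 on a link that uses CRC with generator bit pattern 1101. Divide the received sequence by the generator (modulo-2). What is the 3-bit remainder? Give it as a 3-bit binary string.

000

Modulo-2 division of 1010110001111001 by 1101:
  pos 0: 1010 XOR 1101 = 0111
  pos 1: 1111 XOR 1101 = 0010
  pos 3: 1010 XOR 1101 = 0111
  pos 4: 1110 XOR 1101 = 0011
  pos 6: 1101 XOR 1101 = 0000
  pos 10: 1110 XOR 1101 = 0011
  pos 12: 1101 XOR 1101 = 0000
Remainder = 000 (zero — the frame passes the CRC check).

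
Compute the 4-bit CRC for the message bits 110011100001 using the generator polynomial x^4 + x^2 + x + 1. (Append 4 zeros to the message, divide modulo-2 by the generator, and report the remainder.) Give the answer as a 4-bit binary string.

1111

Append 4 zeros: 1100111000010000. Divide by 10111 (XOR where the leading bit is 1):
  pos 0: 11001 XOR 10111 = 01110
  pos 1: 11101 XOR 10111 = 01010
  pos 2: 10101 XOR 10111 = 00010
  pos 5: 10000 XOR 10111 = 00111
  pos 7: 11101 XOR 10111 = 01010
  pos 8: 10100 XOR 10111 = 00011
  pos 11: 11000 XOR 10111 = 01111
Remainder (last 4 bits) = 1111. This is the CRC / FCS.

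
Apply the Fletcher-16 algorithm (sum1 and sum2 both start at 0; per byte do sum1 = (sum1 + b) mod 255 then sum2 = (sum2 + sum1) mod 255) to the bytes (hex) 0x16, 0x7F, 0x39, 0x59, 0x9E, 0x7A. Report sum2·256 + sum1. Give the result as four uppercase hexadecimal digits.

AA41

Running sums (mod 255):
  after byte 0 (0x16): sum1=22, sum2=22
  after byte 1 (0x7F): sum1=149, sum2=171
  after byte 2 (0x39): sum1=206, sum2=122
  after byte 3 (0x59): sum1=40, sum2=162
  after byte 4 (0x9E): sum1=198, sum2=105
  after byte 5 (0x7A): sum1=65, sum2=170
Checksum = sum2·256 + sum1 = 170·256 + 65 = 43585 = 0xAA41.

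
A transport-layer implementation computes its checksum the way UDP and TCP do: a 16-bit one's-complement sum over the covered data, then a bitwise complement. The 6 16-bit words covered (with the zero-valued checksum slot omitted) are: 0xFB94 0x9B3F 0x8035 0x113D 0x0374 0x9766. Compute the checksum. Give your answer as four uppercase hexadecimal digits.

One's-complement addition (fold any carry out of bit 15 back into bit 0):
  0xFB94 + 0x9B3F = 0x196D3 → wrap carry → 0x96D4
  0x96D4 + 0x8035 = 0x11709 → wrap carry → 0x170A
  0x170A + 0x113D = 0x02847
  0x2847 + 0x0374 = 0x02BBB
  0x2BBB + 0x9766 = 0x0C321
One's-complement sum = 0xC321.
Checksum = ~0xC321 & 0xFFFF = 0x3CDE.

3CDE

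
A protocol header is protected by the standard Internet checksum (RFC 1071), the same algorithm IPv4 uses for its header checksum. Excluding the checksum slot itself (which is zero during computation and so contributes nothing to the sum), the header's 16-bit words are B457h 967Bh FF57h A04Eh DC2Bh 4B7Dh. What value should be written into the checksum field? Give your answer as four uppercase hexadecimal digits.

EDDC

One's-complement addition (fold any carry out of bit 15 back into bit 0):
  0xB457 + 0x967B = 0x14AD2 → wrap carry → 0x4AD3
  0x4AD3 + 0xFF57 = 0x14A2A → wrap carry → 0x4A2B
  0x4A2B + 0xA04E = 0x0EA79
  0xEA79 + 0xDC2B = 0x1C6A4 → wrap carry → 0xC6A5
  0xC6A5 + 0x4B7D = 0x11222 → wrap carry → 0x1223
One's-complement sum = 0x1223.
Checksum = ~0x1223 & 0xFFFF = 0xEDDC.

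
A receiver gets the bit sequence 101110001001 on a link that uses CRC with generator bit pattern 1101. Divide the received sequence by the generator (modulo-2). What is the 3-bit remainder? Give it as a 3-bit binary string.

100

Modulo-2 division of 101110001001 by 1101:
  pos 0: 1011 XOR 1101 = 0110
  pos 1: 1101 XOR 1101 = 0000
  pos 8: 1001 XOR 1101 = 0100
Remainder = 100 (nonzero — an error is detected).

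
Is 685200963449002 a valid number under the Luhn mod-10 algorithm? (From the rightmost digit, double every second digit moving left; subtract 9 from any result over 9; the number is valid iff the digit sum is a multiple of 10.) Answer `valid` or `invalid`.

valid

From the right, keep odd positions and double even positions (subtract 9 from any doubled value over 9):
  doubled (positions 2,4,...): 0 9 8 3 0 4 7 → sum 31
  kept (positions 1,3,...): 2 0 4 3 9 0 5 6 → sum 29
Total = 60.
60 mod 10 = 0, so the number is valid.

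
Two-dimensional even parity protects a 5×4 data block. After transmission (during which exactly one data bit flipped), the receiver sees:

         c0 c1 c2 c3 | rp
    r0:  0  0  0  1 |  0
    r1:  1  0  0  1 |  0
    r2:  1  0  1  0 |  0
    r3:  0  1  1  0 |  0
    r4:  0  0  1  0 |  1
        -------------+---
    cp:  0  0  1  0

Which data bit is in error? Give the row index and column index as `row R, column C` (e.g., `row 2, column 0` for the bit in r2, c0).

row 0, column 1

Recompute each row's even parity and compare to rp:
  r0: data parity 1, sent rp 0 → mismatch
  r1: data parity 0, sent rp 0 → ok
  r2: data parity 0, sent rp 0 → ok
  r3: data parity 0, sent rp 0 → ok
  r4: data parity 1, sent rp 1 → ok
Recompute each column's even parity and compare to cp:
  c0: data parity 0, sent cp 0 → ok
  c1: data parity 1, sent cp 0 → mismatch
  c2: data parity 1, sent cp 1 → ok
  c3: data parity 0, sent cp 0 → ok
Exactly one row (r0) and one column (c1) fail → the flipped bit is at their intersection.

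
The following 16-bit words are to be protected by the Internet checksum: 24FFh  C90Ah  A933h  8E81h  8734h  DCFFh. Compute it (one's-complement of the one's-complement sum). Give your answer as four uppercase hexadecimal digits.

One's-complement addition (fold any carry out of bit 15 back into bit 0):
  0x24FF + 0xC90A = 0x0EE09
  0xEE09 + 0xA933 = 0x1973C → wrap carry → 0x973D
  0x973D + 0x8E81 = 0x125BE → wrap carry → 0x25BF
  0x25BF + 0x8734 = 0x0ACF3
  0xACF3 + 0xDCFF = 0x189F2 → wrap carry → 0x89F3
One's-complement sum = 0x89F3.
Checksum = ~0x89F3 & 0xFFFF = 0x760C.

760C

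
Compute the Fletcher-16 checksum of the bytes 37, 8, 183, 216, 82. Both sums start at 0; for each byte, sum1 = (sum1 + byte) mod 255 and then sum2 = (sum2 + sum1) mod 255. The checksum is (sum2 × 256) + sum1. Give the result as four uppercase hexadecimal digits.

0510

Running sums (mod 255):
  after byte 0 (37): sum1=37, sum2=37
  after byte 1 (8): sum1=45, sum2=82
  after byte 2 (183): sum1=228, sum2=55
  after byte 3 (216): sum1=189, sum2=244
  after byte 4 (82): sum1=16, sum2=5
Checksum = sum2·256 + sum1 = 5·256 + 16 = 1296 = 0x0510.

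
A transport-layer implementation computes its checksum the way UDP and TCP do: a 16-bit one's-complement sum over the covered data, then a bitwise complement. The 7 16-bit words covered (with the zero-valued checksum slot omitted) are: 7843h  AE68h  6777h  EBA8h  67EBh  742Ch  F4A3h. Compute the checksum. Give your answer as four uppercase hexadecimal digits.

One's-complement addition (fold any carry out of bit 15 back into bit 0):
  0x7843 + 0xAE68 = 0x126AB → wrap carry → 0x26AC
  0x26AC + 0x6777 = 0x08E23
  0x8E23 + 0xEBA8 = 0x179CB → wrap carry → 0x79CC
  0x79CC + 0x67EB = 0x0E1B7
  0xE1B7 + 0x742C = 0x155E3 → wrap carry → 0x55E4
  0x55E4 + 0xF4A3 = 0x14A87 → wrap carry → 0x4A88
One's-complement sum = 0x4A88.
Checksum = ~0x4A88 & 0xFFFF = 0xB577.

B577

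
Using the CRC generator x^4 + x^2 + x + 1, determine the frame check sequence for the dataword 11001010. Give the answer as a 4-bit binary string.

Append 4 zeros: 110010100000. Divide by 10111 (XOR where the leading bit is 1):
  pos 0: 11001 XOR 10111 = 01110
  pos 1: 11100 XOR 10111 = 01011
  pos 2: 10111 XOR 10111 = 00000
Remainder (last 4 bits) = 0000. This is the CRC / FCS.

0000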